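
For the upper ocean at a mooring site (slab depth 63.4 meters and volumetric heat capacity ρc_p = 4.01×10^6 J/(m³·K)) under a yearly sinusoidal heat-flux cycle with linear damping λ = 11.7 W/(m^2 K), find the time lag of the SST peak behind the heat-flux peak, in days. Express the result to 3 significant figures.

Areal heat capacity C = ρc_p × D = 4.01×10^6 × 63.4 = 2.54×10^8 J m⁻² K⁻¹.
ω = 2π / 3.15×10^7 s = 1.99×10^-7 s⁻¹.
Phase lag φ = arctan(Cω/λ) = arctan(50.7/11.7) = 1.34 rad.
Time lag = φ / ω = 1.34 / 1.99×10^-7 = 6.74×10^6 s = 78.1 days.

78.1 days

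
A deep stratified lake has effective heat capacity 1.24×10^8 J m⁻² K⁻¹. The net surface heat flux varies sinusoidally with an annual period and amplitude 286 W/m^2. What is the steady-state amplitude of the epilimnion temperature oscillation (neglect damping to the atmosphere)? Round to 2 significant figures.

Areal heat capacity C = 1.24×10^8 J m⁻² K⁻¹ (given).
Angular frequency ω = 2π / T = 2π / 3.15×10^7 s = 1.99×10^-7 s⁻¹.
Cω = 1.24×10^8 × 1.99×10^-7 = 24.7 W/(m²·K).
Amplitude A = F₀ / (Cω) = 286 / 24.7 = 11.6 K.

12 K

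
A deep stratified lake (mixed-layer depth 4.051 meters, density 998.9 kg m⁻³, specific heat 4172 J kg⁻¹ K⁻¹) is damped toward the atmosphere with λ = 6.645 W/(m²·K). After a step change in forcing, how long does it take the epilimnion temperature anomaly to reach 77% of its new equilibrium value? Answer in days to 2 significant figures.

Areal heat capacity C = ρ c_p D = 998.9 × 4172 × 4.051 = 1.69×10^7 J/(m^2 K).
τ = C / λ = 1.69×10^7 / 6.645 = 2.54×10^6 s.
Fraction reached: 1 − e^(−t/τ) = 0.77 ⇒ t = −τ ln(1 − 0.77) = τ × 1.47.
t = 3.73×10^6 s = 43.2 days.

43 days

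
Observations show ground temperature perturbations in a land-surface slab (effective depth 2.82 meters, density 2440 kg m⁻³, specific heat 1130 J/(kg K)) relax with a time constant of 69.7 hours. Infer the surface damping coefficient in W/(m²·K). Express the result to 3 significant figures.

31.0

Areal heat capacity C = ρ c_p D = 2440 × 1130 × 2.82 = 7.78×10^6 J/(m²·K).
τ = 69.7 hours = 2.51×10^5 s.
λ = C / τ = 7.78×10^6 / 2.51×10^5 = 31.0 W/(m²·K).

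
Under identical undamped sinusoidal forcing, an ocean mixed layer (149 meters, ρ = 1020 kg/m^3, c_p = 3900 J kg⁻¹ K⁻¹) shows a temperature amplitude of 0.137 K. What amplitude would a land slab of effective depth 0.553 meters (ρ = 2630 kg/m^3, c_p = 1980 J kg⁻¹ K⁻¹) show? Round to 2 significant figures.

C_ocean = 5.93×10^8 J/(m²·K); C_land = 2.88×10^6 J/(m²·K).
A ∝ 1/C ⇒ A_land = A_ocean × C_ocean/C_land = 0.137 × 206 = 28.2 K.

28 K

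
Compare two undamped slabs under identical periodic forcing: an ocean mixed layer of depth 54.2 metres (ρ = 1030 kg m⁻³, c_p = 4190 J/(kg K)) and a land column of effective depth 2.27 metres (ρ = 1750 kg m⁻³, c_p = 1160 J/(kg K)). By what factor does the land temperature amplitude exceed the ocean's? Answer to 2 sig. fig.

C_ocean = 1030 × 4190 × 54.2 = 2.34×10^8 J/(m²·K).
C_land = 1750 × 1160 × 2.27 = 4.61×10^6 J/(m²·K).
Undamped amplitude ∝ 1/C, so A_land/A_ocean = C_ocean/C_land = 50.8.

51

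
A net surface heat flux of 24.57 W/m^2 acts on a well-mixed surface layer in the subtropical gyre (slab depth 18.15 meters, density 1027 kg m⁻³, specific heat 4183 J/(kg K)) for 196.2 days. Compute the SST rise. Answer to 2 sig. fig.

Areal heat capacity C = ρ c_p D = 1027 × 4183 × 18.15 = 7.80×10^7 J/(m^2 K).
Net heat input Q = F Δt = 24.57 × (196.2 days × 86400 s/day) = 4.17×10^8 J/m².
ΔT = Q / C = 4.17×10^8 / 7.80×10^7 = 5.34 K.

5.3 K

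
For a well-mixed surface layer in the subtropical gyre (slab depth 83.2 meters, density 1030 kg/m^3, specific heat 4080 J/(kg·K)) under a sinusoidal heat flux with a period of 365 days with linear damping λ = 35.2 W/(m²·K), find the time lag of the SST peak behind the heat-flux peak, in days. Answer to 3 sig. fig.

Areal heat capacity C = ρ c_p D = 1030 × 4080 × 83.2 = 3.50×10^8 J/(m²·K).
ω = 2π / 3.15×10^7 s = 1.99×10^-7 s⁻¹.
Phase lag φ = arctan(Cω/λ) = arctan(69.7/35.2) = 1.10 rad.
Time lag = φ / ω = 1.10 / 1.99×10^-7 = 5.54×10^6 s = 64.1 days.

64.1 days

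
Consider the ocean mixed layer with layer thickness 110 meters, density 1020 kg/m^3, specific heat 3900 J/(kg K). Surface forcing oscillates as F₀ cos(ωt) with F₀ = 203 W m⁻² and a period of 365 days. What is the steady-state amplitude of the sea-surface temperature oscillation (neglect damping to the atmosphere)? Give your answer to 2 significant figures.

Areal heat capacity C = ρ c_p D = 1020 × 3900 × 110 = 4.38×10^8 J m⁻² K⁻¹.
Angular frequency ω = 2π / T = 2π / 3.15×10^7 s = 1.99×10^-7 s⁻¹.
Cω = 4.38×10^8 × 1.99×10^-7 = 87.2 W/(m²·K).
Amplitude A = F₀ / (Cω) = 203 / 87.2 = 2.33 K.

2.3 K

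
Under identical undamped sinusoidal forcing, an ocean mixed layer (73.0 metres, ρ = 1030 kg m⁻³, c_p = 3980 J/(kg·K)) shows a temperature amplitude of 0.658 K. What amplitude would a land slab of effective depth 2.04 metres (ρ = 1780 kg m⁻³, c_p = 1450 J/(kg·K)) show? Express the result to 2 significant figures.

C_ocean = 2.99×10^8 J/(m²·K); C_land = 5.27×10^6 J/(m²·K).
A ∝ 1/C ⇒ A_land = A_ocean × C_ocean/C_land = 0.658 × 56.8 = 37.4 K.

37 K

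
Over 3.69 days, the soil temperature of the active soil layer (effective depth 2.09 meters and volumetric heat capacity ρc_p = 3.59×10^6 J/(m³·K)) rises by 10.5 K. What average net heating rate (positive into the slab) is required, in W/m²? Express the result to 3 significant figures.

247

Areal heat capacity C = ρc_p × D = 3.59×10^6 × 2.09 = 7.50×10^6 J m⁻² K⁻¹.
Required heat per unit area: Q = C ΔT = 7.50×10^6 × 10.5 = 7.88×10^7 J/m².
Flux F = Q / Δt = 7.88×10^7 / 3.19×10^5 s = 247 W/m².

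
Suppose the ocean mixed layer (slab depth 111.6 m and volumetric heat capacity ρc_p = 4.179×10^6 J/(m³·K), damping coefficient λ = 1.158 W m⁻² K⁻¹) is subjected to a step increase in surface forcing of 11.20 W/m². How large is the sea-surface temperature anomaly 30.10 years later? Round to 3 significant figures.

Areal heat capacity C = ρc_p × D = 4.179×10^6 × 111.6 = 4.66×10^8 J/(m²·K).
τ = C / λ = 4.66×10^8 / 1.158 = 4.03×10^8 s.
Equilibrium anomaly ΔT_eq = F / λ = 11.20 / 1.158 = 9.67 K.
t = 30.10 years = 9.50×10^8 s, so t/τ = 2.36.
ΔT(t) = ΔT_eq (1 − e^(−t/τ)) = 9.67 × (1 − e^−2.36) = 8.76 K.

8.76 K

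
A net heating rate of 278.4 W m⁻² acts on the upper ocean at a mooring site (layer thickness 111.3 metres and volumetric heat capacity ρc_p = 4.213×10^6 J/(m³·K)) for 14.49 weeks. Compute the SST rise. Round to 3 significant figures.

5.20 K

Areal heat capacity C = ρc_p × D = 4.213×10^6 × 111.3 = 4.69×10^8 J/(m²·K).
Net heat input Q = F Δt = 278.4 × (14.49 weeks × 6.048×10^5 s/week) = 2.44×10^9 J/m².
ΔT = Q / C = 2.44×10^9 / 4.69×10^8 = 5.20 K.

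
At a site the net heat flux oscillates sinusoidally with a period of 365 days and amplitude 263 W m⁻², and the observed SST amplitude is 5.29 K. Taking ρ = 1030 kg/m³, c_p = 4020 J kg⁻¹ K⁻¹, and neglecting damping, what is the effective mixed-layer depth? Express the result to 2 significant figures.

ω = 2π / 3.15×10^7 s = 1.99×10^-7 s⁻¹.
Required C = F₀ / (A ω) = 263 / (5.29 × 1.99×10^-7) = 2.50×10^8 J/(m²·K).
D = C / (ρ c_p) = 2.50×10^8 / (1030 × 4020) = 60.3 m.

60 m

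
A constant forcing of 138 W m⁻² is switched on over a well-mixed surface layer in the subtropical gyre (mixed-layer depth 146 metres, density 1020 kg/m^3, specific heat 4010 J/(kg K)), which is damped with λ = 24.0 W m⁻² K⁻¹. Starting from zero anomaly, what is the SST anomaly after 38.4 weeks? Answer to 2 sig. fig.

3.5 K

Areal heat capacity C = ρ c_p D = 1020 × 4010 × 146 = 5.97×10^8 J/(m^2 K).
τ = C / λ = 5.97×10^8 / 24.0 = 2.49×10^7 s.
Equilibrium anomaly ΔT_eq = F / λ = 138 / 24.0 = 5.75 K.
t = 38.4 weeks = 2.32×10^7 s, so t/τ = 0.933.
ΔT(t) = ΔT_eq (1 − e^(−t/τ)) = 5.75 × (1 − e^−0.933) = 3.49 K.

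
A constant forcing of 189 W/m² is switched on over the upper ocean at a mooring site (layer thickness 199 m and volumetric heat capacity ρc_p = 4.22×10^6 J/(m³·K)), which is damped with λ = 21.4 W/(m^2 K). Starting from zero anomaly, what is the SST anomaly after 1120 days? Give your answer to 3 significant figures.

8.08 K

Areal heat capacity C = ρc_p × D = 4.22×10^6 × 199 = 8.40×10^8 J/(m^2 K).
τ = C / λ = 8.40×10^8 / 21.4 = 3.92×10^7 s.
Equilibrium anomaly ΔT_eq = F / λ = 189 / 21.4 = 8.83 K.
t = 1120 days = 9.68×10^7 s, so t/τ = 2.47.
ΔT(t) = ΔT_eq (1 − e^(−t/τ)) = 8.83 × (1 − e^−2.47) = 8.08 K.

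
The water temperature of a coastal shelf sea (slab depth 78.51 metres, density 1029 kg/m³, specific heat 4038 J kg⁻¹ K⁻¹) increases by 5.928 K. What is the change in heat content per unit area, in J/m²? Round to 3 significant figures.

1.93×10^9

Areal heat capacity C = ρ c_p D = 1029 × 4038 × 78.51 = 3.26×10^8 J/(m²·K).
ΔQ = C ΔT = 3.26×10^8 × 5.928 = 1.93×10^9 J/m².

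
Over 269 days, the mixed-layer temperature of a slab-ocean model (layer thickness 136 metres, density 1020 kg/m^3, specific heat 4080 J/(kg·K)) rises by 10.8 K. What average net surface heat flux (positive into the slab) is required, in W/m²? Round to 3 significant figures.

Areal heat capacity C = ρ c_p D = 1020 × 4080 × 136 = 5.66×10^8 J m⁻² K⁻¹.
Required heat per unit area: Q = C ΔT = 5.66×10^8 × 10.8 = 6.11×10^9 J/m².
Flux F = Q / Δt = 6.11×10^9 / 2.32×10^7 s = 263 W/m².

263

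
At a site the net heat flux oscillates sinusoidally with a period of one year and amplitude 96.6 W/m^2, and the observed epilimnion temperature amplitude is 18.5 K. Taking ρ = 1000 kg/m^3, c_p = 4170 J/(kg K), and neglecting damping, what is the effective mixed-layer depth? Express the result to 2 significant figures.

ω = 2π / 3.15×10^7 s = 1.99×10^-7 s⁻¹.
Required C = F₀ / (A ω) = 96.6 / (18.5 × 1.99×10^-7) = 2.62×10^7 J/(m²·K).
D = C / (ρ c_p) = 2.62×10^7 / (1000 × 4170) = 6.28 m.

6.3 m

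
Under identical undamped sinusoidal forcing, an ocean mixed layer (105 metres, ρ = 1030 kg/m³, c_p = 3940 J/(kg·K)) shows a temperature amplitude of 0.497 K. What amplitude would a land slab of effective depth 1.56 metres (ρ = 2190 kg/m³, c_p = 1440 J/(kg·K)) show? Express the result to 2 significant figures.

43 K

C_ocean = 4.26×10^8 J/(m²·K); C_land = 4.92×10^6 J/(m²·K).
A ∝ 1/C ⇒ A_land = A_ocean × C_ocean/C_land = 0.497 × 86.6 = 43.0 K.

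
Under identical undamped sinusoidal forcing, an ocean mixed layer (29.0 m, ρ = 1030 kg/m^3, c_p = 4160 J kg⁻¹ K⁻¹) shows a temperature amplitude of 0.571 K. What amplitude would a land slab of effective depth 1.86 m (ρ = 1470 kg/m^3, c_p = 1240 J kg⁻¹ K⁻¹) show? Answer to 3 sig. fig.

C_ocean = 1.24×10^8 J/(m²·K); C_land = 3.39×10^6 J/(m²·K).
A ∝ 1/C ⇒ A_land = A_ocean × C_ocean/C_land = 0.571 × 36.7 = 20.9 K.

20.9 K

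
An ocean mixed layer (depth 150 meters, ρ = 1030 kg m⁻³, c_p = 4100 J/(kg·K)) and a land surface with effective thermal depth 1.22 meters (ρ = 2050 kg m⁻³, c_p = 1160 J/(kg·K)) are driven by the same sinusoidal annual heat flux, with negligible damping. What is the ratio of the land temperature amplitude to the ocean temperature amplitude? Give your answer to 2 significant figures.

220

C_ocean = 1030 × 4100 × 150 = 6.33×10^8 J/(m²·K).
C_land = 2050 × 1160 × 1.22 = 2.90×10^6 J/(m²·K).
Undamped amplitude ∝ 1/C, so A_land/A_ocean = C_ocean/C_land = 218.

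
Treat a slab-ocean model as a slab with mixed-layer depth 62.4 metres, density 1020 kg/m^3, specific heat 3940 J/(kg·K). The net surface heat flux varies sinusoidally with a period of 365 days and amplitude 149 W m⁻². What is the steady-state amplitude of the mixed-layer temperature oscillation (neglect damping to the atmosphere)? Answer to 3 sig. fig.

Areal heat capacity C = ρ c_p D = 1020 × 3940 × 62.4 = 2.51×10^8 J m⁻² K⁻¹.
Angular frequency ω = 2π / T = 2π / 3.15×10^7 s = 1.99×10^-7 s⁻¹.
Cω = 2.51×10^8 × 1.99×10^-7 = 50.0 W/(m²·K).
Amplitude A = F₀ / (Cω) = 149 / 50.0 = 2.98 K.

2.98 K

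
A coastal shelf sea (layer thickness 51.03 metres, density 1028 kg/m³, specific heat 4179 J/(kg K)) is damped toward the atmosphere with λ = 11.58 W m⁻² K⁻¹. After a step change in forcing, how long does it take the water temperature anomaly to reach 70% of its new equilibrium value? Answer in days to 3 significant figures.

264 days

Areal heat capacity C = ρ c_p D = 1028 × 4179 × 51.03 = 2.19×10^8 J/(m^2 K).
τ = C / λ = 2.19×10^8 / 11.58 = 1.89×10^7 s.
Fraction reached: 1 − e^(−t/τ) = 0.70 ⇒ t = −τ ln(1 − 0.70) = τ × 1.20.
t = 2.28×10^7 s = 264 days.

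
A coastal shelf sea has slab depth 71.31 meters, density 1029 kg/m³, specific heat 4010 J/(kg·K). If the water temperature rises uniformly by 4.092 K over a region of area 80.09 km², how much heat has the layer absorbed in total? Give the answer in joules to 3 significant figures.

Areal heat capacity C = ρ c_p D = 1029 × 4010 × 71.31 = 2.94×10^8 J/(m^2 K).
Heat per unit area: q = C ΔT = 2.94×10^8 × 4.092 = 1.20×10^9 J/m².
Total heat: Q = q × A = 1.20×10^9 × (80.09 × 10⁶ m²) = 9.64×10^16 J.

9.64×10^16 J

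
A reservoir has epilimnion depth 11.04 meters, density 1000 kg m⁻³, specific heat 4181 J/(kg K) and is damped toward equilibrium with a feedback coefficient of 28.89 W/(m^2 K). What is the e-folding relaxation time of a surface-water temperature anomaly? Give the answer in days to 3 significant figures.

18.5 days

Areal heat capacity C = ρ c_p D = 1000 × 4181 × 11.04 = 4.62×10^7 J m⁻² K⁻¹.
Relaxation time τ = C / λ = 4.62×10^7 / 28.89 = 1.60×10^6 s.
In days: 1.60×10^6 s / (86400 s/day) = 18.5 days.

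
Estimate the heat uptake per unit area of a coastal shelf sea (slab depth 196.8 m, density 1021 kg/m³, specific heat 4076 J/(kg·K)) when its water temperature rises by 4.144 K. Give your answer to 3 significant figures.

Areal heat capacity C = ρ c_p D = 1021 × 4076 × 196.8 = 8.19×10^8 J/(m²·K).
ΔQ = C ΔT = 8.19×10^8 × 4.144 = 3.39×10^9 J/m².

3.39×10^9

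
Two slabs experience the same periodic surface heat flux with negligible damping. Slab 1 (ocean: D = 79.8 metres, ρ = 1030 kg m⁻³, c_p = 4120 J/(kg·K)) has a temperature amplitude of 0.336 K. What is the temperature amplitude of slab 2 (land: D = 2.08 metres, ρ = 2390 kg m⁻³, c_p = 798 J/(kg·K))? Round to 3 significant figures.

28.7 K

C_ocean = 3.39×10^8 J/(m²·K); C_land = 3.97×10^6 J/(m²·K).
A ∝ 1/C ⇒ A_land = A_ocean × C_ocean/C_land = 0.336 × 85.4 = 28.7 K.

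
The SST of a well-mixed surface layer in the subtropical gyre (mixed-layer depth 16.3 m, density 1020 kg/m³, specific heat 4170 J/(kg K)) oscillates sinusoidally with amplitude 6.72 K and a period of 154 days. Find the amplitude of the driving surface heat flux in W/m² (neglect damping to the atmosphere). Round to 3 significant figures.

Areal heat capacity C = ρ c_p D = 1020 × 4170 × 16.3 = 6.93×10^7 J m⁻² K⁻¹.
ω = 2π / 1.33×10^7 s = 4.72×10^-7 s⁻¹.
Cω = 6.93×10^7 × 4.72×10^-7 = 32.7 W/(m²·K).
F₀ = A × Cω = 6.72 × 32.7 = 220 W/m².

220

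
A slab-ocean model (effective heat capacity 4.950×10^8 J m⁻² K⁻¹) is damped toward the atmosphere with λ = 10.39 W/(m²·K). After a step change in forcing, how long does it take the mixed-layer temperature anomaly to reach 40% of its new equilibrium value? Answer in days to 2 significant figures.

Areal heat capacity C = 4.950×10^8 J m⁻² K⁻¹ (given).
τ = C / λ = 4.95×10^8 / 10.39 = 4.76×10^7 s.
Fraction reached: 1 − e^(−t/τ) = 0.40 ⇒ t = −τ ln(1 − 0.40) = τ × 0.511.
t = 2.43×10^7 s = 282 days.

280 days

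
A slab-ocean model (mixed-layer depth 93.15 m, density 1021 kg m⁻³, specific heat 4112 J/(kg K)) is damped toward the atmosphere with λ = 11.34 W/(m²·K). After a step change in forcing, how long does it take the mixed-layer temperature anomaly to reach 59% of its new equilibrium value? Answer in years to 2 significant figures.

0.97 years

Areal heat capacity C = ρ c_p D = 1021 × 4112 × 93.15 = 3.91×10^8 J/(m²·K).
τ = C / λ = 3.91×10^8 / 11.34 = 3.45×10^7 s.
Fraction reached: 1 − e^(−t/τ) = 0.59 ⇒ t = −τ ln(1 − 0.59) = τ × 0.892.
t = 3.07×10^7 s = 0.974 years.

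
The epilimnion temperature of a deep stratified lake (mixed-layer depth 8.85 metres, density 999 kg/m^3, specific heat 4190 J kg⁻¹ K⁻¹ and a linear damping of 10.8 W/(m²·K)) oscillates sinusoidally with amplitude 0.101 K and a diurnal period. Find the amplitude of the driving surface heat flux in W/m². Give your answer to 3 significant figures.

272

Areal heat capacity C = ρ c_p D = 999 × 4190 × 8.85 = 3.70×10^7 J/(m^2 K).
ω = 2π / 86400 s = 7.27×10^-5 s⁻¹.
√((Cω)² + λ²) = √((2690)² + 10.8²) = 2690 W/(m²·K).
F₀ = A × √((Cω)²+λ²) = 0.101 × 2690 = 272 W/m².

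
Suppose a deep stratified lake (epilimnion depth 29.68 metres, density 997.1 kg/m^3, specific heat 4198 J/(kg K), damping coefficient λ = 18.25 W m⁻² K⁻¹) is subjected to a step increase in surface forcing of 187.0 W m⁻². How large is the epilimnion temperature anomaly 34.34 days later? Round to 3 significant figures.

3.62 K

Areal heat capacity C = ρ c_p D = 997.1 × 4198 × 29.68 = 1.24×10^8 J/(m²·K).
τ = C / λ = 1.24×10^8 / 18.25 = 6.81×10^6 s.
Equilibrium anomaly ΔT_eq = F / λ = 187.0 / 18.25 = 10.2 K.
t = 34.34 days = 2.97×10^6 s, so t/τ = 0.436.
ΔT(t) = ΔT_eq (1 − e^(−t/τ)) = 10.2 × (1 − e^−0.436) = 3.62 K.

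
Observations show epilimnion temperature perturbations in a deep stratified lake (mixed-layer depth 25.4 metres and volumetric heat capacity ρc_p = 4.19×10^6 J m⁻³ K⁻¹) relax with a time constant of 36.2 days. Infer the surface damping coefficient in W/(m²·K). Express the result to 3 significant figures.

Areal heat capacity C = ρc_p × D = 4.19×10^6 × 25.4 = 1.06×10^8 J/(m²·K).
τ = 36.2 days = 3.13×10^6 s.
λ = C / τ = 1.06×10^8 / 3.13×10^6 = 34.0 W/(m²·K).

34.0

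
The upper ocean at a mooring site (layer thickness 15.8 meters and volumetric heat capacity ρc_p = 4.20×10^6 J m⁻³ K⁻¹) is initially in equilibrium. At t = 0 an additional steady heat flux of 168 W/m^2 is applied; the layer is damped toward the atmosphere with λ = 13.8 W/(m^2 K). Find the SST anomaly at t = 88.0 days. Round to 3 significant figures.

Areal heat capacity C = ρc_p × D = 4.20×10^6 × 15.8 = 6.64×10^7 J/(m^2 K).
τ = C / λ = 6.64×10^7 / 13.8 = 4.81×10^6 s.
Equilibrium anomaly ΔT_eq = F / λ = 168 / 13.8 = 12.2 K.
t = 88.0 days = 7.60×10^6 s, so t/τ = 1.58.
ΔT(t) = ΔT_eq (1 − e^(−t/τ)) = 12.2 × (1 − e^−1.58) = 9.67 K.

9.67 K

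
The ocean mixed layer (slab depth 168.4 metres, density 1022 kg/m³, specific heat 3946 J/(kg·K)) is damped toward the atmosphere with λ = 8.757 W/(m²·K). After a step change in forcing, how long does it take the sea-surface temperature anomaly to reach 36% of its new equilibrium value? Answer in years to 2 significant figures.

Areal heat capacity C = ρ c_p D = 1022 × 3946 × 168.4 = 6.79×10^8 J/(m^2 K).
τ = C / λ = 6.79×10^8 / 8.757 = 7.76×10^7 s.
Fraction reached: 1 − e^(−t/τ) = 0.36 ⇒ t = −τ ln(1 − 0.36) = τ × 0.446.
t = 3.46×10^7 s = 1.10 years.

1.1 years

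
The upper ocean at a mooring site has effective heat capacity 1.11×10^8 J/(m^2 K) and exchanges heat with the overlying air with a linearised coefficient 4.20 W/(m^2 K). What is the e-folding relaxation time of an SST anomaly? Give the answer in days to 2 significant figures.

310 days

Areal heat capacity C = 1.11×10^8 J/(m^2 K) (given).
Relaxation time τ = C / λ = 1.11×10^8 / 4.20 = 2.64×10^7 s.
In days: 2.64×10^7 s / (86400 s/day) = 306 days.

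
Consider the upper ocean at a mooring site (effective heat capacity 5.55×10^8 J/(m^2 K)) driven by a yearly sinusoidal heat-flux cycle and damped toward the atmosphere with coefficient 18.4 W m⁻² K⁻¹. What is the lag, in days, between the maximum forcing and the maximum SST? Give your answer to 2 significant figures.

82 days

Areal heat capacity C = 5.55×10^8 J/(m^2 K) (given).
ω = 2π / 3.15×10^7 s = 1.99×10^-7 s⁻¹.
Phase lag φ = arctan(Cω/λ) = arctan(111/18.4) = 1.41 rad.
Time lag = φ / ω = 1.41 / 1.99×10^-7 = 7.06×10^6 s = 81.7 days.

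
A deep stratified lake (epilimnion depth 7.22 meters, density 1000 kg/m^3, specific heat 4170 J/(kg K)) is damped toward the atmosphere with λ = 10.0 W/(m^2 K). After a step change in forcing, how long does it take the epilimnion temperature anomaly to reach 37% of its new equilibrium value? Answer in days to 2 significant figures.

Areal heat capacity C = ρ c_p D = 1000 × 4170 × 7.22 = 3.01×10^7 J m⁻² K⁻¹.
τ = C / λ = 3.01×10^7 / 10.0 = 3.01×10^6 s.
Fraction reached: 1 − e^(−t/τ) = 0.37 ⇒ t = −τ ln(1 − 0.37) = τ × 0.462.
t = 1.39×10^6 s = 16.1 days.

16 days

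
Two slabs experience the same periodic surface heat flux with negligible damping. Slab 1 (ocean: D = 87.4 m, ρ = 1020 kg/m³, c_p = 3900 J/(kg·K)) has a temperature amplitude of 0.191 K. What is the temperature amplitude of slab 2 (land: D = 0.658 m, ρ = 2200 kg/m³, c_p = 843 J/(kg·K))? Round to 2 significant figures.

C_ocean = 3.48×10^8 J/(m²·K); C_land = 1.22×10^6 J/(m²·K).
A ∝ 1/C ⇒ A_land = A_ocean × C_ocean/C_land = 0.191 × 285 = 54.4 K.

54 K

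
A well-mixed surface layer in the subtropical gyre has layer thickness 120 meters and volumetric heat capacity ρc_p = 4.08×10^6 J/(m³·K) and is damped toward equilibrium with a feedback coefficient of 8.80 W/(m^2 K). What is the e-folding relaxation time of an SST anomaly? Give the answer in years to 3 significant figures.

Areal heat capacity C = ρc_p × D = 4.08×10^6 × 120 = 4.90×10^8 J/(m²·K).
Relaxation time τ = C / λ = 4.90×10^8 / 8.80 = 5.56×10^7 s.
In years: 5.56×10^7 s / (3.156×10^7 s/year) = 1.76 years.

1.76 years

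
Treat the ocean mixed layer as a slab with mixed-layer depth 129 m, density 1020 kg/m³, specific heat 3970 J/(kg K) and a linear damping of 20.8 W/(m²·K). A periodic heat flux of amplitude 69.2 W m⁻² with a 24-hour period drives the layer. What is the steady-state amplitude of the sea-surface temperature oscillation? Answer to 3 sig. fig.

0.00182 K

Areal heat capacity C = ρ c_p D = 1020 × 3970 × 129 = 5.22×10^8 J m⁻² K⁻¹.
Angular frequency ω = 2π / T = 2π / 86400 s = 7.27×10^-5 s⁻¹.
√((Cω)² + λ²) = √((38000)² + 20.8²) = 38000 W/(m²·K).
Amplitude A = F₀ / √((Cω)²+λ²) = 69.2 / 38000 = 0.00182 K.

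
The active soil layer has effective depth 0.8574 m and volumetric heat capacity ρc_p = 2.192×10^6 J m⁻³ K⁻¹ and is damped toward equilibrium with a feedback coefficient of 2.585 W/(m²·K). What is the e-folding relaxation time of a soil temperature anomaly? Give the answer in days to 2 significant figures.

Areal heat capacity C = ρc_p × D = 2.192×10^6 × 0.8574 = 1.88×10^6 J/(m^2 K).
Relaxation time τ = C / λ = 1.88×10^6 / 2.585 = 7.27×10^5 s.
In days: 7.27×10^5 s / (86400 s/day) = 8.41 days.

8.4 days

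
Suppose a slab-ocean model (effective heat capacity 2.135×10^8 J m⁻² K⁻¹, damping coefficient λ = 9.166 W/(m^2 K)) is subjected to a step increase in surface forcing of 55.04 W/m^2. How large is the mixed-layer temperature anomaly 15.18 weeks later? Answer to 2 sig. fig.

2.0 K

Areal heat capacity C = 2.135×10^8 J m⁻² K⁻¹ (given).
τ = C / λ = 2.13×10^8 / 9.166 = 2.33×10^7 s.
Equilibrium anomaly ΔT_eq = F / λ = 55.04 / 9.166 = 6.00 K.
t = 15.18 weeks = 9.18×10^6 s, so t/τ = 0.394.
ΔT(t) = ΔT_eq (1 − e^(−t/τ)) = 6.00 × (1 − e^−0.394) = 1.96 K.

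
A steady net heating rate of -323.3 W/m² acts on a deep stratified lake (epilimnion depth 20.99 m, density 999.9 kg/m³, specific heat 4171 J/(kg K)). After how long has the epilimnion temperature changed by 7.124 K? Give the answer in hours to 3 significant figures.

Areal heat capacity C = ρ c_p D = 999.9 × 4171 × 20.99 = 8.75×10^7 J/(m^2 K).
Time required: Δt = C ΔT / F = 8.75×10^7 × -7.124 / -323.3 = 1.93×10^6 s.
In hours: 1.93×10^6 s / (3600 s/hour) = 536 hours.

536 hours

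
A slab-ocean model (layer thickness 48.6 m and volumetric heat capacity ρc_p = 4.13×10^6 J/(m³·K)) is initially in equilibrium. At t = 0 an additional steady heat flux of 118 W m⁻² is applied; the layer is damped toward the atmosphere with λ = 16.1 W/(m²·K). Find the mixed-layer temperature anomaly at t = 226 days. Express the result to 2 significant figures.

Areal heat capacity C = ρc_p × D = 4.13×10^6 × 48.6 = 2.01×10^8 J/(m²·K).
τ = C / λ = 2.01×10^8 / 16.1 = 1.25×10^7 s.
Equilibrium anomaly ΔT_eq = F / λ = 118 / 16.1 = 7.33 K.
t = 226 days = 1.95×10^7 s, so t/τ = 1.57.
ΔT(t) = ΔT_eq (1 − e^(−t/τ)) = 7.33 × (1 − e^−1.57) = 5.80 K.

5.8 K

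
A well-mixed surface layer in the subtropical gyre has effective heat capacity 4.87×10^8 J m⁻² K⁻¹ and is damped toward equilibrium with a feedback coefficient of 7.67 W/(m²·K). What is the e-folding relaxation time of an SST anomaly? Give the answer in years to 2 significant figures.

2.0 years

Areal heat capacity C = 4.87×10^8 J m⁻² K⁻¹ (given).
Relaxation time τ = C / λ = 4.87×10^8 / 7.67 = 6.35×10^7 s.
In years: 6.35×10^7 s / (3.156×10^7 s/year) = 2.01 years.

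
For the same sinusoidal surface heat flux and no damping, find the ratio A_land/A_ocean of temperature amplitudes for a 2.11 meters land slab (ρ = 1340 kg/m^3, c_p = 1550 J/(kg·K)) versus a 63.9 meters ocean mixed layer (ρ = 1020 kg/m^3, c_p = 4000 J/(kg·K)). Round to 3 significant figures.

59.5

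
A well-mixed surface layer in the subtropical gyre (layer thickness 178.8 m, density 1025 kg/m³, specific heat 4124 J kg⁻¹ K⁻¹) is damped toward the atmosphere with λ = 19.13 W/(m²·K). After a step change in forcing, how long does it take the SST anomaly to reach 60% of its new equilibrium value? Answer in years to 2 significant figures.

1.1 years

Areal heat capacity C = ρ c_p D = 1025 × 4124 × 178.8 = 7.56×10^8 J m⁻² K⁻¹.
τ = C / λ = 7.56×10^8 / 19.13 = 3.95×10^7 s.
Fraction reached: 1 − e^(−t/τ) = 0.60 ⇒ t = −τ ln(1 − 0.60) = τ × 0.916.
t = 3.62×10^7 s = 1.15 years.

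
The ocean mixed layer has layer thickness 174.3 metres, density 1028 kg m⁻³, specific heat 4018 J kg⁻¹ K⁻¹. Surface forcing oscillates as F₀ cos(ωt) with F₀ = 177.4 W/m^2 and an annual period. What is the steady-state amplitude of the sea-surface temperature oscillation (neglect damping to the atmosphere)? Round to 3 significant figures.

Areal heat capacity C = ρ c_p D = 1028 × 4018 × 174.3 = 7.20×10^8 J/(m²·K).
Angular frequency ω = 2π / T = 2π / 3.15×10^7 s = 1.99×10^-7 s⁻¹.
Cω = 7.20×10^8 × 1.99×10^-7 = 143 W/(m²·K).
Amplitude A = F₀ / (Cω) = 177.4 / 143 = 1.24 K.

1.24 K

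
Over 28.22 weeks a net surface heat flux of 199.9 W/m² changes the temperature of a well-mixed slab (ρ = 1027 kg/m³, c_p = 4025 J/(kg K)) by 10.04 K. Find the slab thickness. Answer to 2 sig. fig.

82 m

Heat input Q = F Δt = 199.9 × 1.71×10^7 s = 3.41×10^9 J/m².
Required areal heat capacity C = Q / ΔT = 3.40×10^8 J/(m²·K).
Depth D = C / (ρ c_p) = 3.40×10^8 / (1027 × 4025) = 82.2 m.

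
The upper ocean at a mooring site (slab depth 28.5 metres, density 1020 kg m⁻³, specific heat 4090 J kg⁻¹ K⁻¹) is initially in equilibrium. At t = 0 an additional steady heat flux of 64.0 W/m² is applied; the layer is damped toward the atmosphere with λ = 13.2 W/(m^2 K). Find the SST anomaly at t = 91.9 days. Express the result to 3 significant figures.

Areal heat capacity C = ρ c_p D = 1020 × 4090 × 28.5 = 1.19×10^8 J/(m²·K).
τ = C / λ = 1.19×10^8 / 13.2 = 9.01×10^6 s.
Equilibrium anomaly ΔT_eq = F / λ = 64.0 / 13.2 = 4.85 K.
t = 91.9 days = 7.94×10^6 s, so t/τ = 0.882.
ΔT(t) = ΔT_eq (1 − e^(−t/τ)) = 4.85 × (1 − e^−0.882) = 2.84 K.

2.84 K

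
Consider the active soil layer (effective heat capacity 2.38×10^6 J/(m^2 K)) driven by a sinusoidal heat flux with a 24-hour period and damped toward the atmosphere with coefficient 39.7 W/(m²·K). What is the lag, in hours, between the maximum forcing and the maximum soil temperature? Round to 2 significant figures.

Areal heat capacity C = 2.38×10^6 J/(m^2 K) (given).
ω = 2π / 86400 s = 7.27×10^-5 s⁻¹.
Phase lag φ = arctan(Cω/λ) = arctan(173/39.7) = 1.35 rad.
Time lag = φ / ω = 1.35 / 7.27×10^-5 = 18500 s = 5.14 hours.

5.1 hours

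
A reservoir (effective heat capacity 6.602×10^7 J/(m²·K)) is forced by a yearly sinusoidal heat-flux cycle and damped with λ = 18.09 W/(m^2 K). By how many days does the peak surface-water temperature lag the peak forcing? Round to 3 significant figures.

Areal heat capacity C = 6.602×10^7 J/(m²·K) (given).
ω = 2π / 3.15×10^7 s = 1.99×10^-7 s⁻¹.
Phase lag φ = arctan(Cω/λ) = arctan(13.2/18.09) = 0.629 rad.
Time lag = φ / ω = 0.629 / 1.99×10^-7 = 3.16×10^6 s = 36.5 days.

36.5 days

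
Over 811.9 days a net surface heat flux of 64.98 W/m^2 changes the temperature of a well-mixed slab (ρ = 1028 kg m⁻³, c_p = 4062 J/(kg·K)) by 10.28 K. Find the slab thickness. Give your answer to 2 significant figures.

Heat input Q = F Δt = 64.98 × 7.01×10^7 s = 4.56×10^9 J/m².
Required areal heat capacity C = Q / ΔT = 4.43×10^8 J/(m²·K).
Depth D = C / (ρ c_p) = 4.43×10^8 / (1028 × 4062) = 106 m.

110 m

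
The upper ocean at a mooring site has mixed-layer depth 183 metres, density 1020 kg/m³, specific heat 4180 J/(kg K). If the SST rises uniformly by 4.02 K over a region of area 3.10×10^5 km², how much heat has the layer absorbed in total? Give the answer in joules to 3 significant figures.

9.72×10^20 J

Areal heat capacity C = ρ c_p D = 1020 × 4180 × 183 = 7.80×10^8 J m⁻² K⁻¹.
Heat per unit area: q = C ΔT = 7.80×10^8 × 4.02 = 3.14×10^9 J/m².
Total heat: Q = q × A = 3.14×10^9 × (3.10×10^5 × 10⁶ m²) = 9.72×10^20 J.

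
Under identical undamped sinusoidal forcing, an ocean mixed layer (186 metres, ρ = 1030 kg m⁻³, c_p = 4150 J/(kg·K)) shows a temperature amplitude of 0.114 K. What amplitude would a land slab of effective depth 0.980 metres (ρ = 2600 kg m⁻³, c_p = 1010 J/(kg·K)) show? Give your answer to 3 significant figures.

C_ocean = 7.95×10^8 J/(m²·K); C_land = 2.57×10^6 J/(m²·K).
A ∝ 1/C ⇒ A_land = A_ocean × C_ocean/C_land = 0.114 × 309 = 35.2 K.

35.2 K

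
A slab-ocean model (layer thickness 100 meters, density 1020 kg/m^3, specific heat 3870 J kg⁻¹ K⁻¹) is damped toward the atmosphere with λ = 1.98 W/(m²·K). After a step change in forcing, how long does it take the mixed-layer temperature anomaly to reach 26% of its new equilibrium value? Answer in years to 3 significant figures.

1.90 years

Areal heat capacity C = ρ c_p D = 1020 × 3870 × 100 = 3.95×10^8 J/(m^2 K).
τ = C / λ = 3.95×10^8 / 1.98 = 1.99×10^8 s.
Fraction reached: 1 − e^(−t/τ) = 0.26 ⇒ t = −τ ln(1 − 0.26) = τ × 0.301.
t = 6.00×10^7 s = 1.90 years.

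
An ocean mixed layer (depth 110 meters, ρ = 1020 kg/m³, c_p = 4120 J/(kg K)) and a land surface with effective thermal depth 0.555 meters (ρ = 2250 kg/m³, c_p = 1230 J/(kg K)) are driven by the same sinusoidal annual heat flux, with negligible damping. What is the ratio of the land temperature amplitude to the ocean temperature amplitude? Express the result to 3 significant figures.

C_ocean = 1020 × 4120 × 110 = 4.62×10^8 J/(m²·K).
C_land = 2250 × 1230 × 0.555 = 1.54×10^6 J/(m²·K).
Undamped amplitude ∝ 1/C, so A_land/A_ocean = C_ocean/C_land = 301.

301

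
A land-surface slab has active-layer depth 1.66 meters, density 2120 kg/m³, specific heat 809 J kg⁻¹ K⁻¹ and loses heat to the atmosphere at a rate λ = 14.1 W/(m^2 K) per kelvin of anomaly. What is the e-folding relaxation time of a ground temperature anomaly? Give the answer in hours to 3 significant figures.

56.1 hours

Areal heat capacity C = ρ c_p D = 2120 × 809 × 1.66 = 2.85×10^6 J/(m^2 K).
Relaxation time τ = C / λ = 2.85×10^6 / 14.1 = 2.02×10^5 s.
In hours: 2.02×10^5 s / (3600 s/hour) = 56.1 hours.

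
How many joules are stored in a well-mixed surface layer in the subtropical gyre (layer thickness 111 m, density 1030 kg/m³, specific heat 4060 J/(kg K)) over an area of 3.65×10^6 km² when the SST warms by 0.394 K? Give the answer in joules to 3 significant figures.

6.68×10^20 J

Areal heat capacity C = ρ c_p D = 1030 × 4060 × 111 = 4.64×10^8 J/(m^2 K).
Heat per unit area: q = C ΔT = 4.64×10^8 × 0.394 = 1.83×10^8 J/m².
Total heat: Q = q × A = 1.83×10^8 × (3.65×10^6 × 10⁶ m²) = 6.68×10^20 J.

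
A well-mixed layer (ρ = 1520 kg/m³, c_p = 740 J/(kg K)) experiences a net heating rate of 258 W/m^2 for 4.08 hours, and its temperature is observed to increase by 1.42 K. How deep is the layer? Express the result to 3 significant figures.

2.37 m

Heat input Q = F Δt = 258 × 14700 s = 3.79×10^6 J/m².
Required areal heat capacity C = Q / ΔT = 2.67×10^6 J/(m²·K).
Depth D = C / (ρ c_p) = 2.67×10^6 / (1520 × 740) = 2.37 m.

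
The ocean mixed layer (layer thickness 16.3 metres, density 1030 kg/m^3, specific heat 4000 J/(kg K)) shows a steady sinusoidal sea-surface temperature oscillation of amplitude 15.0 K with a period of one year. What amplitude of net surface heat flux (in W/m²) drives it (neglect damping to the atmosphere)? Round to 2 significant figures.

Areal heat capacity C = ρ c_p D = 1030 × 4000 × 16.3 = 6.72×10^7 J/(m²·K).
ω = 2π / 3.15×10^7 s = 1.99×10^-7 s⁻¹.
Cω = 6.72×10^7 × 1.99×10^-7 = 13.4 W/(m²·K).
F₀ = A × Cω = 15.0 × 13.4 = 201 W/m².

200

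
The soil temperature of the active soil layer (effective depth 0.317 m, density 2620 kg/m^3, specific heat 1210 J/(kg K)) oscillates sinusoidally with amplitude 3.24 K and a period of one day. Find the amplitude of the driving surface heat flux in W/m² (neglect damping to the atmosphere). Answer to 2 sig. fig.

Areal heat capacity C = ρ c_p D = 2620 × 1210 × 0.317 = 1.00×10^6 J/(m²·K).
ω = 2π / 86400 s = 7.27×10^-5 s⁻¹.
Cω = 1.00×10^6 × 7.27×10^-5 = 73.1 W/(m²·K).
F₀ = A × Cω = 3.24 × 73.1 = 237 W/m².

240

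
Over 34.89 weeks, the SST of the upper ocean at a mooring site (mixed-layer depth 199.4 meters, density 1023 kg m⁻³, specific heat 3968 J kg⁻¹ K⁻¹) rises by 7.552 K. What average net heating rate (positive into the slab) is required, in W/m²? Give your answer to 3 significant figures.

290

Areal heat capacity C = ρ c_p D = 1023 × 3968 × 199.4 = 8.09×10^8 J m⁻² K⁻¹.
Required heat per unit area: Q = C ΔT = 8.09×10^8 × 7.552 = 6.11×10^9 J/m².
Flux F = Q / Δt = 6.11×10^9 / 2.11×10^7 s = 290 W/m².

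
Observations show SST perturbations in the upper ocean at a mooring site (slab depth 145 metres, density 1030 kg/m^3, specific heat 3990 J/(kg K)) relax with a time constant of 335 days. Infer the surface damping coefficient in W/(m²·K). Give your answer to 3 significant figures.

20.6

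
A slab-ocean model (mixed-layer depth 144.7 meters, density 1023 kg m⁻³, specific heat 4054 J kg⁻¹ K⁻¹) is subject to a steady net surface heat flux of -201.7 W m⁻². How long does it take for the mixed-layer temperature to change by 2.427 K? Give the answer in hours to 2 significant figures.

Areal heat capacity C = ρ c_p D = 1023 × 4054 × 144.7 = 6.00×10^8 J/(m^2 K).
Time required: Δt = C ΔT / F = 6.00×10^8 × -2.427 / -201.7 = 7.22×10^6 s.
In hours: 7.22×10^6 s / (3600 s/hour) = 2010 hours.

2000 hours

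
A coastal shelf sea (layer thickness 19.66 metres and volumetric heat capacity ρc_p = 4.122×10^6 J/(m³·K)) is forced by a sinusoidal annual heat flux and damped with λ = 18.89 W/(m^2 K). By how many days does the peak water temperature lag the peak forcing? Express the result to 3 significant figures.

41.1 days

Areal heat capacity C = ρc_p × D = 4.122×10^6 × 19.66 = 8.10×10^7 J m⁻² K⁻¹.
ω = 2π / 3.15×10^7 s = 1.99×10^-7 s⁻¹.
Phase lag φ = arctan(Cω/λ) = arctan(16.1/18.89) = 0.707 rad.
Time lag = φ / ω = 0.707 / 1.99×10^-7 = 3.55×10^6 s = 41.1 days.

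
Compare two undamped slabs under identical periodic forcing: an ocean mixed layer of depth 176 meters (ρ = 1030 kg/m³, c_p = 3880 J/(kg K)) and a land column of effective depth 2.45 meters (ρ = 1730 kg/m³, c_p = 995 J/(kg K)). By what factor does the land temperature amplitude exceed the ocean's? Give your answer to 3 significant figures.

C_ocean = 1030 × 3880 × 176 = 7.03×10^8 J/(m²·K).
C_land = 1730 × 995 × 2.45 = 4.22×10^6 J/(m²·K).
Undamped amplitude ∝ 1/C, so A_land/A_ocean = C_ocean/C_land = 167.

167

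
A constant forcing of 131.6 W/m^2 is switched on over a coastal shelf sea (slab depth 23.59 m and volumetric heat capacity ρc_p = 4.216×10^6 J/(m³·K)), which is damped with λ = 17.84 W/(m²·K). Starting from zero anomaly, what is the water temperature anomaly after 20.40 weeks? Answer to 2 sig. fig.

Areal heat capacity C = ρc_p × D = 4.216×10^6 × 23.59 = 9.95×10^7 J/(m^2 K).
τ = C / λ = 9.95×10^7 / 17.84 = 5.57×10^6 s.
Equilibrium anomaly ΔT_eq = F / λ = 131.6 / 17.84 = 7.38 K.
t = 20.40 weeks = 1.23×10^7 s, so t/τ = 2.21.
ΔT(t) = ΔT_eq (1 − e^(−t/τ)) = 7.38 × (1 − e^−2.21) = 6.57 K.

6.6 K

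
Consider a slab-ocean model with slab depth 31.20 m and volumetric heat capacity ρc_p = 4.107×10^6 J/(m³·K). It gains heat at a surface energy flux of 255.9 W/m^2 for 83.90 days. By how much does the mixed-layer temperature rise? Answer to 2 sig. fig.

14 K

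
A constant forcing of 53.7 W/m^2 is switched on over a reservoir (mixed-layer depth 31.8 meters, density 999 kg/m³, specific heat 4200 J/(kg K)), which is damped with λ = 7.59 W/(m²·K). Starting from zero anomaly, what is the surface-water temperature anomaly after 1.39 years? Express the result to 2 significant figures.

Areal heat capacity C = ρ c_p D = 999 × 4200 × 31.8 = 1.33×10^8 J m⁻² K⁻¹.
τ = C / λ = 1.33×10^8 / 7.59 = 1.76×10^7 s.
Equilibrium anomaly ΔT_eq = F / λ = 53.7 / 7.59 = 7.08 K.
t = 1.39 years = 4.39×10^7 s, so t/τ = 2.50.
ΔT(t) = ΔT_eq (1 − e^(−t/τ)) = 7.08 × (1 − e^−2.50) = 6.49 K.

6.5 K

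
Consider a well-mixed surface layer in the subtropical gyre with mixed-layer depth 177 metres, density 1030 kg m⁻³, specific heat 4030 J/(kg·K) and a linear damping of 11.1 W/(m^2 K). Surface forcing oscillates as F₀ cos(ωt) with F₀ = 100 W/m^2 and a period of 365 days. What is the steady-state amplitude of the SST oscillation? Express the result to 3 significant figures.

0.681 K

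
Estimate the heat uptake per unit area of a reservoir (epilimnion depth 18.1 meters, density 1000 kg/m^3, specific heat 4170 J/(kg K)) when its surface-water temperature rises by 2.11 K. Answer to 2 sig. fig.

Areal heat capacity C = ρ c_p D = 1000 × 4170 × 18.1 = 7.55×10^7 J/(m²·K).
ΔQ = C ΔT = 7.55×10^7 × 2.11 = 1.59×10^8 J/m².

1.6×10^8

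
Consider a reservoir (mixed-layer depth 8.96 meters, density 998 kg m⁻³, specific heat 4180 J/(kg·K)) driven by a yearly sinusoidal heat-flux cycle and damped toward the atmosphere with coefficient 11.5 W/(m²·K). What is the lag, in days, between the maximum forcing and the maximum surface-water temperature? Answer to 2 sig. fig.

33 days

Areal heat capacity C = ρ c_p D = 998 × 4180 × 8.96 = 3.74×10^7 J/(m²·K).
ω = 2π / 3.15×10^7 s = 1.99×10^-7 s⁻¹.
Phase lag φ = arctan(Cω/λ) = arctan(7.45/11.5) = 0.575 rad.
Time lag = φ / ω = 0.575 / 1.99×10^-7 = 2.88×10^6 s = 33.4 days.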